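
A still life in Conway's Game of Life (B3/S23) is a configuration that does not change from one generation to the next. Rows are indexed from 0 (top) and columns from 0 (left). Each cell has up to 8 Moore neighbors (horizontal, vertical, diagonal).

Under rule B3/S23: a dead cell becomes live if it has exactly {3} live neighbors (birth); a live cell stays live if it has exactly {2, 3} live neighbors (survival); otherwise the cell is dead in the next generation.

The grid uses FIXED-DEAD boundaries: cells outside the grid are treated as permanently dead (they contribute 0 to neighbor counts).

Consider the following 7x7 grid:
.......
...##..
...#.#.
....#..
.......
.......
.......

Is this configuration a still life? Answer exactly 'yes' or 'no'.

Answer: yes

Derivation:
Compute generation 1 and compare to generation 0 (given above):
Generation 1:
.......
...##..
...#.#.
....#..
.......
.......
.......
The grids are IDENTICAL -> still life.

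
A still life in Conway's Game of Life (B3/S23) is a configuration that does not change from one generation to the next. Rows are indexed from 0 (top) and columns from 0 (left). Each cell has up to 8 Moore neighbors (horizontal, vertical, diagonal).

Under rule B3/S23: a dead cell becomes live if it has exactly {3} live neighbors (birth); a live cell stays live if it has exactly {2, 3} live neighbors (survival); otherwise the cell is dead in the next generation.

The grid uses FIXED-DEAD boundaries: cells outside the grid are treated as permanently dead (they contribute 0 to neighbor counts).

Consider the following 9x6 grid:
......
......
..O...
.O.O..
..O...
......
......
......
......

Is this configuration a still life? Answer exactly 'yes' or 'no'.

Answer: yes

Derivation:
Compute generation 1 and compare to generation 0 (given above):
Generation 1:
......
......
..O...
.O.O..
..O...
......
......
......
......
The grids are IDENTICAL -> still life.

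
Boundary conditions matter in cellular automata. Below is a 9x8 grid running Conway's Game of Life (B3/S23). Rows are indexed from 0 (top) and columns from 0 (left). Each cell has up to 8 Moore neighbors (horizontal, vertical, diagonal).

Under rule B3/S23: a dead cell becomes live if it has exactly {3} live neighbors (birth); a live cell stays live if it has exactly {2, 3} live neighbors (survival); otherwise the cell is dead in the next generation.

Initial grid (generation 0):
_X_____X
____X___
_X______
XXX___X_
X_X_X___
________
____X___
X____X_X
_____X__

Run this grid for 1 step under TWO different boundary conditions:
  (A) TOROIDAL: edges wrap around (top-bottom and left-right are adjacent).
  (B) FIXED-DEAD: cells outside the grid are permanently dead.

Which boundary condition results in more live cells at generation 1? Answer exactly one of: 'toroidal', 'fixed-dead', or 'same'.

Answer: toroidal

Derivation:
Under TOROIDAL boundary, generation 1:
________
X_______
XXX_____
X_XX___X
X_XX___X
___X____
________
____XXX_
_______X
Population = 17

Under FIXED-DEAD boundary, generation 1:
________
________
XXX_____
X_XX____
X_XX____
___X____
________
____XXX_
______X_
Population = 14

Comparison: toroidal=17, fixed-dead=14 -> toroidal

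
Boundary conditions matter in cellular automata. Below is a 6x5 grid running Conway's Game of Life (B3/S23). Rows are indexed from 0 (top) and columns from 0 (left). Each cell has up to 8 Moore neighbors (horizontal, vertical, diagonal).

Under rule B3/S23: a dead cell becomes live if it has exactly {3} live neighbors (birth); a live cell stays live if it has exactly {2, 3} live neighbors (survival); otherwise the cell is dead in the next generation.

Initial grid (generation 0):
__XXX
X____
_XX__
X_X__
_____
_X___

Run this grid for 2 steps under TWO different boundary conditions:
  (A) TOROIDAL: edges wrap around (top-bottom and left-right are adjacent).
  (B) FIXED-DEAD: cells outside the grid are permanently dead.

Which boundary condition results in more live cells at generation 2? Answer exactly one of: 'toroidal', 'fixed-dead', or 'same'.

Under TOROIDAL boundary, generation 2:
_____
_____
X__XX
__X__
_X_X_
_____
Population = 6

Under FIXED-DEAD boundary, generation 2:
_____
_____
_X___
__X__
_____
_____
Population = 2

Comparison: toroidal=6, fixed-dead=2 -> toroidal

Answer: toroidal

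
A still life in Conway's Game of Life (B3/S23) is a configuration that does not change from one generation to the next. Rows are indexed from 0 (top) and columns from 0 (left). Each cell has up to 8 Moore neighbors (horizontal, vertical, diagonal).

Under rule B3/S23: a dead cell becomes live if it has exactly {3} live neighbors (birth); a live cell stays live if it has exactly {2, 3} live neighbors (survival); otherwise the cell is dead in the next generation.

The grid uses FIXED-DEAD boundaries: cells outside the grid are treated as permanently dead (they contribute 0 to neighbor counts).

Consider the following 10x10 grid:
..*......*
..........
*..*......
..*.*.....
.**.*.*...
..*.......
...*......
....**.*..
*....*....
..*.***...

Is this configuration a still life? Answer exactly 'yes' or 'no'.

Answer: no

Derivation:
Compute generation 1 and compare to generation 0 (given above):
Generation 1:
..........
..........
...*......
..*.**....
.**..*....
.**.......
...**.....
....***...
...*......
....***...
Cell (0,2) differs: gen0=1 vs gen1=0 -> NOT a still life.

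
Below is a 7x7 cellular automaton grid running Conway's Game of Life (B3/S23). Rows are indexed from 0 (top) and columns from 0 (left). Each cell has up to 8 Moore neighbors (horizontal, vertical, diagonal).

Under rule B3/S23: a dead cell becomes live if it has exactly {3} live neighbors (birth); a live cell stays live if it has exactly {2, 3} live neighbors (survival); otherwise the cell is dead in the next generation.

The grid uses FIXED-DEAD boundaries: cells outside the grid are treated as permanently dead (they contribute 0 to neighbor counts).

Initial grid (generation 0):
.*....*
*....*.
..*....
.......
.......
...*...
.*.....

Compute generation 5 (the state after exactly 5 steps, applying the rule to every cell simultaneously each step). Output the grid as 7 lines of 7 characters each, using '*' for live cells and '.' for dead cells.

Answer: .......
.......
.......
.......
.......
.......
.......

Derivation:
Simulating step by step:
Generation 0 (given above): 7 live cells
Generation 1: 1 live cells
.......
.*.....
.......
.......
.......
.......
.......
Generation 2: 0 live cells
.......
.......
.......
.......
.......
.......
.......
Generation 3: 0 live cells
.......
.......
.......
.......
.......
.......
.......
Generation 4: 0 live cells
.......
.......
.......
.......
.......
.......
.......
Generation 5: 0 live cells
(generation 5 grid is the final answer)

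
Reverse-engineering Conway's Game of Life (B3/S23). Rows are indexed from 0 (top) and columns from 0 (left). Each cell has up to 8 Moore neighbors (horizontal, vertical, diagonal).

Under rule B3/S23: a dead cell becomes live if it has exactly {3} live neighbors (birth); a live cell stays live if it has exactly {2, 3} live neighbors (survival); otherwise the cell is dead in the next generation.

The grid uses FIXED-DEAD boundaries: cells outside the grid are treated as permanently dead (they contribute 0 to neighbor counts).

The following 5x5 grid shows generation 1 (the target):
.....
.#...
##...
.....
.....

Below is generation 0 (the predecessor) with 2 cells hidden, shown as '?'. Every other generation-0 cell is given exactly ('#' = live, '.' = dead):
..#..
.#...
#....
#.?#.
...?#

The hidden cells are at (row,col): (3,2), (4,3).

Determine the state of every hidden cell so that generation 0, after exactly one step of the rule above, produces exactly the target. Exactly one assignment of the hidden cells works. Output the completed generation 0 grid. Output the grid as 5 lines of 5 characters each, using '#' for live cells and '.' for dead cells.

Answer: ..#..
.#...
#....
#..#.
....#

Derivation:
Hidden generation-0 cells (in order): (3,2), (4,3).
A hidden cell only influences target cells in its own 3x3 neighborhood. Try each of the 2^2 = 4 assignments, step the completed generation 0 forward once under B3/S23, and compare with the target:
  (3,2)=. (4,3)=. -> step reproduces the target at every cell -> ACCEPT
  (3,2)=. (4,3)=# -> step gives (3,3)='#' but target has '.' -> reject
  (3,2)=# (4,3)=. -> step gives (2,1)='.' but target has '#' -> reject
  (3,2)=# (4,3)=# -> step gives (2,1)='.' but target has '#' -> reject
Unique solution: (3,2)=dead, (4,3)=dead.
Check: live-neighbor counts of every cell in the completed generation 0:
12110
22210
23211
12112
11121
Applying B3/S23 to generation 0 with these counts gives:
.....
.#...
##...
.....
.....
which matches the target exactly.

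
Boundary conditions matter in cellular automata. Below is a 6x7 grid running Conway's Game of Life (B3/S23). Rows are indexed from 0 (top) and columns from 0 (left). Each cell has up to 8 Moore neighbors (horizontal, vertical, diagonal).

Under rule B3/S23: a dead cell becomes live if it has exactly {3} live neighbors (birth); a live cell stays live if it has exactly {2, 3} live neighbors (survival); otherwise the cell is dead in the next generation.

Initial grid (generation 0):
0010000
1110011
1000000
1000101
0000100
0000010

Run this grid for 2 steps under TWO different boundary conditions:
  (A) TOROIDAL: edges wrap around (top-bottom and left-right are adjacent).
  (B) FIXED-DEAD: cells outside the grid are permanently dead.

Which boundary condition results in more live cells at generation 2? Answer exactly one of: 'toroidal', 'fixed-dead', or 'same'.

Under TOROIDAL boundary, generation 2:
1000000
1000001
0100010
1000011
1000001
0000011
Population = 12

Under FIXED-DEAD boundary, generation 2:
0100000
0000000
0100000
0000010
0000000
0000000
Population = 3

Comparison: toroidal=12, fixed-dead=3 -> toroidal

Answer: toroidal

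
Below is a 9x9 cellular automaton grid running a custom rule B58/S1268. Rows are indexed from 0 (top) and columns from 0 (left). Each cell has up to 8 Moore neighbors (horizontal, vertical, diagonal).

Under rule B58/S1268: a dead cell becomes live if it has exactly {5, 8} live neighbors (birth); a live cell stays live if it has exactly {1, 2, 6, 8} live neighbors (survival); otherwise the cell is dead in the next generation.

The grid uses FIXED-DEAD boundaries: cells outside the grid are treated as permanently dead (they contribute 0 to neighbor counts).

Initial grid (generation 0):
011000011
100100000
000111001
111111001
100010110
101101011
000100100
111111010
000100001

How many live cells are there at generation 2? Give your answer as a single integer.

Answer: 18

Derivation:
Simulating step by step:
Generation 0 (given above): 38 live cells
Generation 1: 23 live cells
011000011
100000000
001010001
100010001
001001000
101000101
010000000
110001010
000000001
Generation 2: 18 live cells
011000011
100000000
000010001
000010001
001001000
101000100
000000000
110000010
000000001
Population at generation 2: 18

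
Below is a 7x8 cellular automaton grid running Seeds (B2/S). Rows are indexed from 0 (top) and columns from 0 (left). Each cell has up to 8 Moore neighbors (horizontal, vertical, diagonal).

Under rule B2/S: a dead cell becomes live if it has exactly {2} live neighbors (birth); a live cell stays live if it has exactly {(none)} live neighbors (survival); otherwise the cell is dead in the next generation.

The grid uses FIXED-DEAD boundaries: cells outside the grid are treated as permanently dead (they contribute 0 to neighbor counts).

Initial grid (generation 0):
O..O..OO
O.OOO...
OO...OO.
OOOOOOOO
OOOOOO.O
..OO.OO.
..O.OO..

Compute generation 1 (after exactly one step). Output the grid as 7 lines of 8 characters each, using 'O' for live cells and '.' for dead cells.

Answer: .....O..
........
........
........
........
O......O
.O......

Derivation:
Simulating step by step:
Generation 0 (given above): 34 live cells
Generation 1: 4 live cells
(generation 1 grid is the final answer)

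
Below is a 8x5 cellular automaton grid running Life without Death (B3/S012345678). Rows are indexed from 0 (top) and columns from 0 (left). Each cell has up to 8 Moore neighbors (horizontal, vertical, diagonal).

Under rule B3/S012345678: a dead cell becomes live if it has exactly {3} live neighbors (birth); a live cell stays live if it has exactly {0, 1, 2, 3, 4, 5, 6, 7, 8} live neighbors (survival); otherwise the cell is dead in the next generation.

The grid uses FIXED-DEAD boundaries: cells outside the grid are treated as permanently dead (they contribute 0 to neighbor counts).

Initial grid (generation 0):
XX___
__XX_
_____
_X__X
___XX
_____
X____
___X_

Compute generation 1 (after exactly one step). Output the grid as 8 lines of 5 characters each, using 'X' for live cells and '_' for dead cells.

Answer: XXX__
_XXX_
__XX_
_X_XX
___XX
_____
X____
___X_

Derivation:
Simulating step by step:
Generation 0 (given above): 10 live cells
Generation 1: 15 live cells
(generation 1 grid is the final answer)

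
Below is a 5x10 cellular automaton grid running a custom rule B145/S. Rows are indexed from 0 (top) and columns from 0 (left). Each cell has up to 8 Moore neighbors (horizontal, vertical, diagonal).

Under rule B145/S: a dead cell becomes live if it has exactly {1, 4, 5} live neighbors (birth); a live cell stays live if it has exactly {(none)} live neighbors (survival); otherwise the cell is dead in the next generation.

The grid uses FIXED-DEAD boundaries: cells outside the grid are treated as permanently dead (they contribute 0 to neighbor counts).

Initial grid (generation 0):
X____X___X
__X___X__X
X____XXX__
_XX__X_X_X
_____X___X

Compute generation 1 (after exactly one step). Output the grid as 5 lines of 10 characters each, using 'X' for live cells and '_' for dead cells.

Simulating step by step:
Generation 0 (given above): 17 live cells
Generation 1: 13 live cells
(generation 1 grid is the final answer)

Answer: __XXX__X__
___X_X____
_X______X_
___X____X_
X__X___X__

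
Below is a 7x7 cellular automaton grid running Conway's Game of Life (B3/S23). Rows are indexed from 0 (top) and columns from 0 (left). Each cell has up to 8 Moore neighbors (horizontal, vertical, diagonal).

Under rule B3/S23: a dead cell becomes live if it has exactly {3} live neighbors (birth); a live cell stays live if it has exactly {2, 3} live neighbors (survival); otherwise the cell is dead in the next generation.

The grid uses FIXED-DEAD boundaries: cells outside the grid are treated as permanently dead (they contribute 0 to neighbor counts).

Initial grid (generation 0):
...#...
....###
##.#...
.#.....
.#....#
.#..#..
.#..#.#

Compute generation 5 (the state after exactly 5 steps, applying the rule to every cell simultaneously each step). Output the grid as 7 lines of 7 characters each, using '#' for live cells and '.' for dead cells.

Simulating step by step:
Generation 0 (given above): 15 live cells
Generation 1: 19 live cells
....##.
..####.
###.##.
.#.....
###....
###....
.....#.
Generation 2: 9 live cells
.....#.
..#...#
#....#.
...#...
.......
#.#....
.#.....
Generation 3: 4 live cells
.......
.....##
.......
.......
.......
.#.....
.#.....
Generation 4: 0 live cells
.......
.......
.......
.......
.......
.......
.......
Generation 5: 0 live cells
(generation 5 grid is the final answer)

Answer: .......
.......
.......
.......
.......
.......
.......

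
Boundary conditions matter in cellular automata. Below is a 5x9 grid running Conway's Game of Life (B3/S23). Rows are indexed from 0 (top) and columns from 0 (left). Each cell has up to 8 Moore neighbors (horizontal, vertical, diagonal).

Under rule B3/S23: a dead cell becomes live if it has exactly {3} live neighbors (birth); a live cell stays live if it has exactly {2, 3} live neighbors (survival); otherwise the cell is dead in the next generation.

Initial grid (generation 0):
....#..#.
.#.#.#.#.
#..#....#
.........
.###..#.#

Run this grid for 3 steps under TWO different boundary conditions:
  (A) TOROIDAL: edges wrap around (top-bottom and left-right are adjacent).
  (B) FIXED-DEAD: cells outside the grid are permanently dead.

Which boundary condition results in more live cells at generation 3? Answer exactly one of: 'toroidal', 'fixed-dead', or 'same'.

Answer: toroidal

Derivation:
Under TOROIDAL boundary, generation 3:
...###...
...##.#..
...#..##.
...###...
...#.#...
Population = 14

Under FIXED-DEAD boundary, generation 3:
...#####.
..#.#....
.#..#.#..
.#.#.....
..#......
Population = 13

Comparison: toroidal=14, fixed-dead=13 -> toroidal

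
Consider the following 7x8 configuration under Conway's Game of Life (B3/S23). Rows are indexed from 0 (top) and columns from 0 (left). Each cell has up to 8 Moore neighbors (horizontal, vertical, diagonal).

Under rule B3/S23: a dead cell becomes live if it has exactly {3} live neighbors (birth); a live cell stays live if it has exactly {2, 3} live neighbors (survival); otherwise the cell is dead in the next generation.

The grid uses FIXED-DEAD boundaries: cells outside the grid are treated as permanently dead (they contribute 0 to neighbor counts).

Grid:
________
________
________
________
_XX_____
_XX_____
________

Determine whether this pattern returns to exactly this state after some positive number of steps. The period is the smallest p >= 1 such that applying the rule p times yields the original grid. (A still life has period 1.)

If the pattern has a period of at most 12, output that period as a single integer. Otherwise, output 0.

Answer: 1

Derivation:
Simulating and comparing each generation to the original:
Gen 0 (original, given above): 4 live cells
Gen 1: 4 live cells, MATCHES original -> period = 1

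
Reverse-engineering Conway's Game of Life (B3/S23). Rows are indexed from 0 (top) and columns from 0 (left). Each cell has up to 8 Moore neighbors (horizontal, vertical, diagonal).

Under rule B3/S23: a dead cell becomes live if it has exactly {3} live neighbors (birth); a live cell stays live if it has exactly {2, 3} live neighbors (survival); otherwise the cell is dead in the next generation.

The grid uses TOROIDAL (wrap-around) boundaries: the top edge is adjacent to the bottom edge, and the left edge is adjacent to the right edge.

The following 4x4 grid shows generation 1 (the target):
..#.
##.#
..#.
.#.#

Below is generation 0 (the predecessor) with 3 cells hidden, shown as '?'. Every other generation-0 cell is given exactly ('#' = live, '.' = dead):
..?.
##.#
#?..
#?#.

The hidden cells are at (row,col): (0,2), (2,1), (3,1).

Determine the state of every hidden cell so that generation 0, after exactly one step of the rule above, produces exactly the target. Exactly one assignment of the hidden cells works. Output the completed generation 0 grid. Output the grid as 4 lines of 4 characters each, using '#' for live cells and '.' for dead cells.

Hidden generation-0 cells (in order): (0,2), (2,1), (3,1).
A hidden cell only influences target cells in its own 3x3 neighborhood. Try each of the 2^3 = 8 assignments, step the completed generation 0 forward once under B3/S23, and compare with the target:
  (0,2)=. (2,1)=. (3,1)=. -> step reproduces the target at every cell -> ACCEPT
  (0,2)=. (2,1)=. (3,1)=# -> step gives (0,2)='.' but target has '#' -> reject
  (0,2)=. (2,1)=# (3,1)=. -> step gives (1,0)='.' but target has '#' -> reject
  (0,2)=. (2,1)=# (3,1)=# -> step gives (0,2)='.' but target has '#' -> reject
  (0,2)=# (2,1)=. (3,1)=. -> step gives (1,2)='#' but target has '.' -> reject
  (0,2)=# (2,1)=. (3,1)=# -> step gives (0,2)='.' but target has '#' -> reject
  (0,2)=# (2,1)=# (3,1)=. -> step gives (1,0)='.' but target has '#' -> reject
  (0,2)=# (2,1)=# (3,1)=# -> step gives (0,2)='.' but target has '#' -> reject
Unique solution: (0,2)=dead, (2,1)=dead, (3,1)=dead.
Check: live-neighbor counts of every cell in the completed generation 0:
4434
3222
4535
1303
Applying B3/S23 to generation 0 with these counts gives:
..#.
##.#
..#.
.#.#
which matches the target exactly.

Answer: ....
##.#
#...
#.#.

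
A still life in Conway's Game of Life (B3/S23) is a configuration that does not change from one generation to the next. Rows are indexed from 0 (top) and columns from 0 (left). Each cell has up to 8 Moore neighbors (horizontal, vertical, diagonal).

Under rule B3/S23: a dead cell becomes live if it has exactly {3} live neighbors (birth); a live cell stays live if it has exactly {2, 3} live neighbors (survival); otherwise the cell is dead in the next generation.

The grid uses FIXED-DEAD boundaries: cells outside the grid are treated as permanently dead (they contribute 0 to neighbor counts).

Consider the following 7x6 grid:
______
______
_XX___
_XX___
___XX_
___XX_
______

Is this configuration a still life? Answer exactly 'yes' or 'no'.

Answer: no

Derivation:
Compute generation 1 and compare to generation 0 (given above):
Generation 1:
______
______
_XX___
_X____
____X_
___XX_
______
Cell (3,2) differs: gen0=1 vs gen1=0 -> NOT a still life.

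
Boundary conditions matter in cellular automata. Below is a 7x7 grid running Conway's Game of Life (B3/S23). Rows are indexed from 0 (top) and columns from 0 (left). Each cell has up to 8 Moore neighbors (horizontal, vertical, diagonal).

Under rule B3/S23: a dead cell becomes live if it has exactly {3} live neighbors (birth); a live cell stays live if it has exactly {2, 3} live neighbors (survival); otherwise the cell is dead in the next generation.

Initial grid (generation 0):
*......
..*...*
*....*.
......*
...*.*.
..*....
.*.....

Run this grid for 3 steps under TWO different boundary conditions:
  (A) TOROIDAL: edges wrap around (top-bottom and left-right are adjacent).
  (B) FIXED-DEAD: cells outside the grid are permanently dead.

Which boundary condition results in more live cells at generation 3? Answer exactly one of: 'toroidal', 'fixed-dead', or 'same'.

Under TOROIDAL boundary, generation 3:
*.*....
.......
....*..
....*.*
....***
.*.....
***....
Population = 12

Under FIXED-DEAD boundary, generation 3:
.......
.......
.......
....*.*
.....*.
.......
.......
Population = 3

Comparison: toroidal=12, fixed-dead=3 -> toroidal

Answer: toroidal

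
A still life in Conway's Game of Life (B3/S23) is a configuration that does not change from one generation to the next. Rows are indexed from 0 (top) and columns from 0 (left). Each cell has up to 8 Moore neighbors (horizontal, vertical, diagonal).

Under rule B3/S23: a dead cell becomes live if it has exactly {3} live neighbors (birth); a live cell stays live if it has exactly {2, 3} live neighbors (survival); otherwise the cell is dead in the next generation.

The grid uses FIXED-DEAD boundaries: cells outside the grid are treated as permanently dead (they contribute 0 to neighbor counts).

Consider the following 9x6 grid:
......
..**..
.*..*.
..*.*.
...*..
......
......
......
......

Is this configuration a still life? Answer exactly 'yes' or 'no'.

Compute generation 1 and compare to generation 0 (given above):
Generation 1:
......
..**..
.*..*.
..*.*.
...*..
......
......
......
......
The grids are IDENTICAL -> still life.

Answer: yes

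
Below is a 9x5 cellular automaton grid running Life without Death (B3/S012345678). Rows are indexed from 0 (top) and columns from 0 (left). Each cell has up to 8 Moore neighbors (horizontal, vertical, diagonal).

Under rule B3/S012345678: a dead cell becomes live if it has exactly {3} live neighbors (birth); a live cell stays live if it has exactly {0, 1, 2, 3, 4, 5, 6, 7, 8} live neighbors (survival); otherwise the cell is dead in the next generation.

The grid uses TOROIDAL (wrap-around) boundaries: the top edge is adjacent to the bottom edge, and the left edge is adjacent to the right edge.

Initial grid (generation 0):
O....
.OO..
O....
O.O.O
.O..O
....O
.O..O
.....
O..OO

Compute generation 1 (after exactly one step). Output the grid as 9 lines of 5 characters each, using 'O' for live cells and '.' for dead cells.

Answer: O.OO.
OOO..
O.OOO
O.OOO
.O..O
...OO
OO..O
...O.
O..OO

Derivation:
Simulating step by step:
Generation 0 (given above): 15 live cells
Generation 1: 25 live cells
(generation 1 grid is the final answer)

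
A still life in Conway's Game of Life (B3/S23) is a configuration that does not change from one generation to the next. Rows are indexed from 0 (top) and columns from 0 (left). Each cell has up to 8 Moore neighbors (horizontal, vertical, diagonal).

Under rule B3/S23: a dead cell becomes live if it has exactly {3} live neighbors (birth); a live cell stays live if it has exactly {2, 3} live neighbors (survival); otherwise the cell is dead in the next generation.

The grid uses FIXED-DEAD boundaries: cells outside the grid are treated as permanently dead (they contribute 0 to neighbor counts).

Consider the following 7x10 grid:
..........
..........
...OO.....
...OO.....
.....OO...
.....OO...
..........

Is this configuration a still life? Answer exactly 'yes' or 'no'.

Answer: no

Derivation:
Compute generation 1 and compare to generation 0 (given above):
Generation 1:
..........
..........
...OO.....
...O......
......O...
.....OO...
..........
Cell (3,4) differs: gen0=1 vs gen1=0 -> NOT a still life.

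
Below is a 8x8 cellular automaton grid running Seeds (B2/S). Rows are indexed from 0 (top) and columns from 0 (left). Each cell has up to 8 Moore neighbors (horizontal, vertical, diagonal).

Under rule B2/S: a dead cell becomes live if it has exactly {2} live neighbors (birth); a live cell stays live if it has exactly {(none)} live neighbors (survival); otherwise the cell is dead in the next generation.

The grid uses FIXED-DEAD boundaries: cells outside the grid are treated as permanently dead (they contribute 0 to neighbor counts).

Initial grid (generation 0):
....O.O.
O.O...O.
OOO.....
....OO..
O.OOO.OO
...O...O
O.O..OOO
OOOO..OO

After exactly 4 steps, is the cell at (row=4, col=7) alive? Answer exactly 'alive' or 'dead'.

Answer: dead

Derivation:
Simulating step by step:
Generation 0 (given above): 29 live cells
Generation 1: 10 live cells
.O.O...O
.......O
....O.O.
.......O
.O......
O.......
........
....O...
Generation 2: 11 live cells
..O...O.
..OOOO..
.....O..
.....OO.
O.......
.O......
........
........
Generation 3: 8 live cells
.O......
.O......
..O.....
....O...
.O...OO.
O.......
........
........
Generation 4: 14 live cells
O.O.....
O.......
.O.O....
.OOO..O.
O...O...
.O...OO.
........
........

Cell (4,7) at generation 4: 0 -> dead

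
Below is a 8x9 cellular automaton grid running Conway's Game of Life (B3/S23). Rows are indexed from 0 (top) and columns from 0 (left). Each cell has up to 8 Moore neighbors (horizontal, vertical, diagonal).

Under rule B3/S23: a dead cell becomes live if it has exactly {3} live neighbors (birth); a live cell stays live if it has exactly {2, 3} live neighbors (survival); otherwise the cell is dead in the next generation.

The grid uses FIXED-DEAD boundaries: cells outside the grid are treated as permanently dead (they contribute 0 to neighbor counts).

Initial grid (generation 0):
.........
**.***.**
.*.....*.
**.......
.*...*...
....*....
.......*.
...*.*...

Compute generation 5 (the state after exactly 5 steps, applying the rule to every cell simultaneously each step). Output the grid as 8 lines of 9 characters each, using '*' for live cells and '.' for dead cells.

Answer: ...*.*.*.
...**...*
.....**.*
.....***.
.........
.........
.........
.........

Derivation:
Simulating step by step:
Generation 0 (given above): 17 live cells
Generation 1: 18 live cells
....*....
***.*.***
....*.***
***......
**.......
.........
....*....
.........
Generation 2: 15 live cells
.*.*.*.*.
.*..*.*.*
......*.*
*.*....*.
*.*......
.........
.........
.........
Generation 3: 14 live cells
..*.****.
..*.*.*.*
.*...**.*
.......*.
.........
.........
.........
.........
Generation 4: 12 live cells
....*.**.
.**.*...*
.....**.*
......**.
.........
.........
.........
.........
Generation 5: 12 live cells
(generation 5 grid is the final answer)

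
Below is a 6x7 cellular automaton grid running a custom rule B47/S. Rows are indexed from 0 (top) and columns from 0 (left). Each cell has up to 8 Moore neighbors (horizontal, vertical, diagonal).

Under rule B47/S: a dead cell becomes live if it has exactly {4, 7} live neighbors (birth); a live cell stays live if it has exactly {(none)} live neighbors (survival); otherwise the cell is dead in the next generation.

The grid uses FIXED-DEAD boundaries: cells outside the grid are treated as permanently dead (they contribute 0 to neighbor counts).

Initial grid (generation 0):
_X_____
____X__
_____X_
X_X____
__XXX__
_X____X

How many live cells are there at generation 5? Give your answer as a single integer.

Simulating step by step:
Generation 0 (given above): 10 live cells
Generation 1: 2 live cells
_______
_______
_______
___X___
_X_____
_______
Generation 2: 0 live cells
_______
_______
_______
_______
_______
_______
Generation 3: 0 live cells
_______
_______
_______
_______
_______
_______
Generation 4: 0 live cells
_______
_______
_______
_______
_______
_______
Generation 5: 0 live cells
_______
_______
_______
_______
_______
_______
Population at generation 5: 0

Answer: 0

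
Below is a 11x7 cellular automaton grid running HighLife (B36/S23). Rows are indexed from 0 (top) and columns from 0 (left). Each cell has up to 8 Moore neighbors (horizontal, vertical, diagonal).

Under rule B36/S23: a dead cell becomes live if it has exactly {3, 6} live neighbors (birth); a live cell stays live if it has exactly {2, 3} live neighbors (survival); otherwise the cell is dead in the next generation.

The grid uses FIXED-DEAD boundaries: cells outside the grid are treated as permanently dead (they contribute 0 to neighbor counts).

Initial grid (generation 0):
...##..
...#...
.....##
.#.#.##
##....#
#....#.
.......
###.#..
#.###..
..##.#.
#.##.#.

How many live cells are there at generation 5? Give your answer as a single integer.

Simulating step by step:
Generation 0 (given above): 29 live cells
Generation 1: 30 live cells
...##..
...#.#.
..#..##
###.#..
###.#.#
##.....
#......
#.#.#..
##...#.
....##.
.###...
Generation 2: 27 live cells
...##..
..##.##
..#..##
#...#.#
.....#.
..#....
#......
#......
##.#.#.
#..###.
..###..
Generation 3: 22 live cells
..####.
..#...#
.##....
....#.#
.....#.
.......
.#.....
#......
####.#.
#....#.
..#..#.
Generation 4: 20 live cells
..####.
....##.
.###.#.
.....#.
.....#.
.......
.......
#......
#.#.#..
#..#.##
.......
Generation 5: 21 live cells
...#.#.
.#.#..#
..##.##
..#..##
.......
.......
.......
.#.....
#..###.
.#.###.
.......
Population at generation 5: 21

Answer: 21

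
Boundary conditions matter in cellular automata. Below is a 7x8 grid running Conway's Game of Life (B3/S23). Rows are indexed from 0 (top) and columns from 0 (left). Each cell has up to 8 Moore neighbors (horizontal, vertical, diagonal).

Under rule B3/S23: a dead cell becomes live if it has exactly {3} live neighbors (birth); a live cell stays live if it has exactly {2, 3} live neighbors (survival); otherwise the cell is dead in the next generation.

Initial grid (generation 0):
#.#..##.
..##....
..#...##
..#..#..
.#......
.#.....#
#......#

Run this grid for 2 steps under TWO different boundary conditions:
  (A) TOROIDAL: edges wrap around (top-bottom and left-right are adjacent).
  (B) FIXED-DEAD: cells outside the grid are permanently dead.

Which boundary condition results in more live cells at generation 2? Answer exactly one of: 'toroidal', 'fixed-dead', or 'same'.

Answer: toroidal

Derivation:
Under TOROIDAL boundary, generation 2:
.####...
....####
.....##.
...#...#
.......#
.##.....
###....#
Population = 19

Under FIXED-DEAD boundary, generation 2:
.#.##...
....#.#.
.....###
#..#....
........
###.....
........
Population = 13

Comparison: toroidal=19, fixed-dead=13 -> toroidal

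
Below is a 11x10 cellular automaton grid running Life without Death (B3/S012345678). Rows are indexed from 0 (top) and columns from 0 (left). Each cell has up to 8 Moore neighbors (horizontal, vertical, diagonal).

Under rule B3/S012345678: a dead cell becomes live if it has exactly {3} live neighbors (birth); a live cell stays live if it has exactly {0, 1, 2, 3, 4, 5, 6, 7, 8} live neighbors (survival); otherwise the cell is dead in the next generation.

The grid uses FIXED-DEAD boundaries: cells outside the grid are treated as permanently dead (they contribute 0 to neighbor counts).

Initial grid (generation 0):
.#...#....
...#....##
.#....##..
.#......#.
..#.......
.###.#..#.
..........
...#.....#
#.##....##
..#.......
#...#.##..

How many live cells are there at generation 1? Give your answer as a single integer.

Simulating step by step:
Generation 0 (given above): 28 live cells
Generation 1: 43 live cells
.#...#....
..##..####
.##...##.#
.##....##.
..##......
.###.#..#.
...##.....
..##....##
####....##
..#....##.
#...#.##..
Population at generation 1: 43

Answer: 43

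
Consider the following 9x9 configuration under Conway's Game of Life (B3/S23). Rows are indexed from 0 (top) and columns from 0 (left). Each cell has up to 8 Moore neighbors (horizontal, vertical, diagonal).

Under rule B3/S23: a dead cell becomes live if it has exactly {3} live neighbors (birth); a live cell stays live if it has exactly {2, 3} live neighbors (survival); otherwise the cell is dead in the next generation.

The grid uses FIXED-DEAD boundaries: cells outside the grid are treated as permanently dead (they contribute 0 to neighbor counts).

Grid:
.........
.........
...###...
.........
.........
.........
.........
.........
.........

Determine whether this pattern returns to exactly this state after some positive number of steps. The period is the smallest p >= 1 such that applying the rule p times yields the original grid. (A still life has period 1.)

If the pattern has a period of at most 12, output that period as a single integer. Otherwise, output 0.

Answer: 2

Derivation:
Simulating and comparing each generation to the original:
Gen 0 (original, given above): 3 live cells
Gen 1: 3 live cells, differs from original
Gen 2: 3 live cells, MATCHES original -> period = 2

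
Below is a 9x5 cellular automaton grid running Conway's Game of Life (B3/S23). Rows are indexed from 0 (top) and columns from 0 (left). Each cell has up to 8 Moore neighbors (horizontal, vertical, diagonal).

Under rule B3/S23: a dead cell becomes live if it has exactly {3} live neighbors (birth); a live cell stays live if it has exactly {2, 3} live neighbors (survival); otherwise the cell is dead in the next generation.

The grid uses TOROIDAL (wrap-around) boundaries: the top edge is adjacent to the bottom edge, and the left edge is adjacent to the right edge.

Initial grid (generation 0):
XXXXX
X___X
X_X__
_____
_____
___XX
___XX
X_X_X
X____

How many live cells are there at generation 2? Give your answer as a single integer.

Answer: 16

Derivation:
Simulating step by step:
Generation 0 (given above): 17 live cells
Generation 1: 10 live cells
__XX_
_____
XX__X
_____
_____
___XX
__X__
XX___
_____
Generation 2: 16 live cells
_____
XXXXX
X____
X____
_____
___X_
XXXXX
_X___
_XX__
Population at generation 2: 16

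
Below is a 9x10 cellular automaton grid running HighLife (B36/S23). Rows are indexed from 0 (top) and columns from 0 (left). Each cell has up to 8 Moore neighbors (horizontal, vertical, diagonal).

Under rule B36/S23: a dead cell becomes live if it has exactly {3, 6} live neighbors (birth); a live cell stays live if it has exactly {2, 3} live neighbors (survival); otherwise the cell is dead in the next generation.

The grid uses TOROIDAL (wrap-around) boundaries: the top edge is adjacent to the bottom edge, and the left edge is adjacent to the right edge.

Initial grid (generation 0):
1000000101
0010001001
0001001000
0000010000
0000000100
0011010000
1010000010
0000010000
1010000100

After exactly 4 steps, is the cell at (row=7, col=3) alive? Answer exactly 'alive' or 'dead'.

Answer: alive

Derivation:
Simulating step by step:
Generation 0 (given above): 20 live cells
Generation 1: 27 live cells
1000001101
1000001111
0000011000
0000001000
0000101000
0111000000
0111100000
0000000001
1100001011
Generation 2: 20 live cells
0000010000
1000000000
0000010011
0000001100
0011010000
0100010000
1100100000
0001000011
0100001000
Generation 3: 25 live cells
0000000000
0000000001
0000001111
0000111110
0010110000
1101010000
1110100001
0110000001
0000000000
Generation 4: 16 live cells
0000000000
0000000101
0000000001
0001100001
0110000100
0000010001
0000100001
0011000001
0000000000

Cell (7,3) at generation 4: 1 -> alive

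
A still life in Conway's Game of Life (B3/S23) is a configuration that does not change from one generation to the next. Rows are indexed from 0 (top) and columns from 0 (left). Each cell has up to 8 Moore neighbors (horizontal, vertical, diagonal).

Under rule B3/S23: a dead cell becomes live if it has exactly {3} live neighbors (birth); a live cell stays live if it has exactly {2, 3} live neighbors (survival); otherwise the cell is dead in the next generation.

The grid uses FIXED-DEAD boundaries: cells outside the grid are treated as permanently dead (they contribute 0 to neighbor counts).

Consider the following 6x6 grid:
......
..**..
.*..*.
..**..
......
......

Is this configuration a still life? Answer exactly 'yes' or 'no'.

Answer: yes

Derivation:
Compute generation 1 and compare to generation 0 (given above):
Generation 1:
......
..**..
.*..*.
..**..
......
......
The grids are IDENTICAL -> still life.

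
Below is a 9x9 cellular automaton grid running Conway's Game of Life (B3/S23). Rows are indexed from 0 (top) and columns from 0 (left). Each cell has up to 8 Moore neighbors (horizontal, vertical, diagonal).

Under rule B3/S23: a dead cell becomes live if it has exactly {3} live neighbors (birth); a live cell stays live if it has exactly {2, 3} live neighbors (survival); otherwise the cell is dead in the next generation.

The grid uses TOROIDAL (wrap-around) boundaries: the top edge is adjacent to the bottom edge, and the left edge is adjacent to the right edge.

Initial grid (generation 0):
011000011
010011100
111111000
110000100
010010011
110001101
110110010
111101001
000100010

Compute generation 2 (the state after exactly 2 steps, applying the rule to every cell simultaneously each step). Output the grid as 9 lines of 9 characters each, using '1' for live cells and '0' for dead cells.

Simulating step by step:
Generation 0 (given above): 39 live cells
Generation 1: 26 live cells
111111011
000000111
000100000
000000110
001000000
000101100
000100010
000000110
000110110
Generation 2: 22 live cells
(generation 2 grid is the final answer)

Answer: 111000000
010001100
000000001
000000000
000001010
001110100
000011010
000111001
110000000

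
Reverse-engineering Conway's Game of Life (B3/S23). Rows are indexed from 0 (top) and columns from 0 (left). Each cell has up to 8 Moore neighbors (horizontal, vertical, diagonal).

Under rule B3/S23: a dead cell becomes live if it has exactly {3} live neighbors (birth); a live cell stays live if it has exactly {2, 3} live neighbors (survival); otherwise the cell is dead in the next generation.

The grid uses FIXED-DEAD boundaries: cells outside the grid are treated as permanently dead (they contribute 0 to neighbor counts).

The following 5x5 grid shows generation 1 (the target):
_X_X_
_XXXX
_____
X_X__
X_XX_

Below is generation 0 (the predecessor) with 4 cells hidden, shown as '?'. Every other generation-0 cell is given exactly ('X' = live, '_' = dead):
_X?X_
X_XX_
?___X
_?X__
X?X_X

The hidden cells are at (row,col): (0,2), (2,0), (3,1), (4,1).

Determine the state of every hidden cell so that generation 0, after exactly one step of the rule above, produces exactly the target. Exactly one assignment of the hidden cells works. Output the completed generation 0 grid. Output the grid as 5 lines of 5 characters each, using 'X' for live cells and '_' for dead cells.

Answer: _X_X_
X_XX_
____X
_XX__
XXX_X

Derivation:
Hidden generation-0 cells (in order): (0,2), (2,0), (3,1), (4,1).
A hidden cell only influences target cells in its own 3x3 neighborhood. Try each of the 2^4 = 16 assignments, step the completed generation 0 forward once under B3/S23, and compare with the target:
  (0,2)=_ (2,0)=_ (3,1)=_ (4,1)=_ -> step gives (2,1)='X' but target has '_' -> reject
  (0,2)=_ (2,0)=_ (3,1)=_ (4,1)=X -> step gives (2,1)='X' but target has '_' -> reject
  (0,2)=_ (2,0)=_ (3,1)=X (4,1)=_ -> step gives (3,0)='_' but target has 'X' -> reject
  (0,2)=_ (2,0)=_ (3,1)=X (4,1)=X -> step reproduces the target at every cell -> ACCEPT
  (0,2)=_ (2,0)=X (3,1)=_ (4,1)=_ -> step gives (1,0)='X' but target has '_' -> reject
  (0,2)=_ (2,0)=X (3,1)=_ (4,1)=X -> step gives (1,0)='X' but target has '_' -> reject
  (0,2)=_ (2,0)=X (3,1)=X (4,1)=_ -> step gives (1,0)='X' but target has '_' -> reject
  (0,2)=_ (2,0)=X (3,1)=X (4,1)=X -> step gives (1,0)='X' but target has '_' -> reject
  (0,2)=X (2,0)=_ (3,1)=_ (4,1)=_ -> step gives (1,1)='_' but target has 'X' -> reject
  (0,2)=X (2,0)=_ (3,1)=_ (4,1)=X -> step gives (1,1)='_' but target has 'X' -> reject
  (0,2)=X (2,0)=_ (3,1)=X (4,1)=_ -> step gives (1,1)='_' but target has 'X' -> reject
  (0,2)=X (2,0)=_ (3,1)=X (4,1)=X -> step gives (1,1)='_' but target has 'X' -> reject
  (0,2)=X (2,0)=X (3,1)=_ (4,1)=_ -> step gives (1,0)='X' but target has '_' -> reject
  (0,2)=X (2,0)=X (3,1)=_ (4,1)=X -> step gives (1,0)='X' but target has '_' -> reject
  (0,2)=X (2,0)=X (3,1)=X (4,1)=_ -> step gives (1,0)='X' but target has '_' -> reject
  (0,2)=X (2,0)=X (3,1)=X (4,1)=X -> step gives (1,0)='X' but target has '_' -> reject
Unique solution: (0,2)=dead, (2,0)=dead, (3,1)=live, (4,1)=live.
Check: live-neighbor counts of every cell in the completed generation 0:
22422
13333
24441
34342
24330
Applying B3/S23 to generation 0 with these counts gives:
_X_X_
_XXXX
_____
X_X__
X_XX_
which matches the target exactly.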